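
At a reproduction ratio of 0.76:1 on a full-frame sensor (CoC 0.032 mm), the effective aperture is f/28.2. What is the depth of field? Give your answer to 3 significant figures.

At magnification m, DoF ≈ 2·N_eff·c/m² = 2 × 28.2 × 0.032 / 0.76² = 1.805 / 0.5776 ≈ 3.12 mm.

3.12 mm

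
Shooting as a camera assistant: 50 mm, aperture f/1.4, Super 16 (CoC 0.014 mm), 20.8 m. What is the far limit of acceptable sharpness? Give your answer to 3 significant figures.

Hyperfocal distance H = f²/(N·c) + f = 50²/(1.4 × 0.014) + 50 = 2500/0.0196 + 50 ≈ 127601.0 mm ≈ 127.6 m.
Far limit Df = s·(H − f)/(H − s) = 20800 × (127601.0 − 50) / (127601.0 − 20800) = 20800 × 127551.0 / 106801.0 ≈ 24841 mm ≈ 24.8 m.

24.8 m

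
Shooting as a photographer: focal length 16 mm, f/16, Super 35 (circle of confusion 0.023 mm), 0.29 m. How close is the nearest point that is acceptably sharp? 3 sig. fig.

Hyperfocal distance H = f²/(N·c) + f = 16²/(16 × 0.023) + 16 = 256/0.368 + 16 ≈ 711.7 mm ≈ 0.712 m.
Near limit Dn = s·(H − f)/(H + s − 2f) = 290 × (711.7 − 16) / (711.7 + 290 − 2 × 16) = 290 × 695.7 / 969.7 ≈ 208.05 mm.

208 mm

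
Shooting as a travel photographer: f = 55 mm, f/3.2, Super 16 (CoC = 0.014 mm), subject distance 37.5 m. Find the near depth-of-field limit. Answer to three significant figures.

Hyperfocal distance H = f²/(N·c) + f = 55²/(3.2 × 0.014) + 55 = 3025/0.0448 + 55 ≈ 67577.3 mm ≈ 67.58 m.
Near limit Dn = s·(H − f)/(H + s − 2f) = 37500 × (67577.3 − 55) / (67577.3 + 37500 − 2 × 55) = 37500 × 67522.3 / 104967.3 ≈ 24123 mm ≈ 24.1 m.

24.1 m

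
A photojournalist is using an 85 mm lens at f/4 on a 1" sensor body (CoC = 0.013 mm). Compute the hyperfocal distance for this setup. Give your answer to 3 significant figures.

139 m

Hyperfocal distance H = f²/(N·c) + f = 85²/(4 × 0.013) + 85 = 7225/0.052 + 85 ≈ 139027.3 mm ≈ 139 m.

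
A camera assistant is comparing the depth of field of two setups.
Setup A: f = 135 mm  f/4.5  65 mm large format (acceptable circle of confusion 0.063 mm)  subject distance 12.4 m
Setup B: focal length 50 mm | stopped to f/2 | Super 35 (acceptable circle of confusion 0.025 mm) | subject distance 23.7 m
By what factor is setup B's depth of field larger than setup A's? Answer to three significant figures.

Setup A: H = 135²/(4.5×0.063) + 135 ≈ 64420.7 mm; DoF = Df − Dn = 15323.6 − 10413.3 ≈ 4910.3 mm.
Setup B: H = 50²/(2×0.025) + 50 ≈ 50050.0 mm; DoF = Df − Dn = 44972 − 16090 ≈ 28882 mm.
Ratio = 28882 / 4910.3 ≈ 5.88.

5.88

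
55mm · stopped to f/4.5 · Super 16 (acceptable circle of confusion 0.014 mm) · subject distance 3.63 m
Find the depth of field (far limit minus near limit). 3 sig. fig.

0.544 m

Hyperfocal distance H = f²/(N·c) + f = 55²/(4.5 × 0.014) + 55 = 3025/0.063 + 55 ≈ 48070.9 mm ≈ 48.07 m.
Near limit Dn = s·(H − f)/(H + s − 2f) = 3630 × (48070.9 − 55) / (48070.9 + 3630 − 2 × 55) = 3630 × 48015.9 / 51590.9 ≈ 3378.46 mm.
Far limit Df = s·(H − f)/(H − s) = 3630 × (48070.9 − 55) / (48070.9 − 3630) = 3630 × 48015.9 / 44440.9 ≈ 3922.01 mm.
Depth of field = Df − Dn = 3922.01 − 3378.46 ≈ 543.55 mm ≈ 0.544 m.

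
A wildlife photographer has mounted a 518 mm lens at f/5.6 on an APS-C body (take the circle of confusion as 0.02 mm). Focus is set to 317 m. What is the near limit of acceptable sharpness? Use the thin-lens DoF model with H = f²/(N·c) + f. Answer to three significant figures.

Hyperfocal distance H = f²/(N·c) + f = 518²/(5.6 × 0.02) + 518 = 268324/0.112 + 518 ≈ 2396268.0 mm ≈ 2396 m.
Near limit Dn = s·(H − f)/(H + s − 2f) = 317000 × (2396268.0 − 518) / (2396268.0 + 317000 − 2 × 518) = 317000 × 2395750.0 / 2712232.0 ≈ 280010 mm ≈ 280 m.

280 m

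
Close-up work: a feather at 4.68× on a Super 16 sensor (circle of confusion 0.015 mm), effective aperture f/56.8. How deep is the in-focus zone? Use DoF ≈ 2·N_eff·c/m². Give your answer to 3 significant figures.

0.0778 mm

At magnification m, DoF ≈ 2·N_eff·c/m² = 2 × 56.8 × 0.015 / 4.68² = 1.704 / 21.9 ≈ 0.0778 mm.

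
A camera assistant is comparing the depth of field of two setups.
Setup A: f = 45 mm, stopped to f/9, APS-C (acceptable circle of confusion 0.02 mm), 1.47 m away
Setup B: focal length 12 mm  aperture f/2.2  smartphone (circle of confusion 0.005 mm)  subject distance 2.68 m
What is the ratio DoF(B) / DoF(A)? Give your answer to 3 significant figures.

Setup A: H = 45²/(9×0.02) + 45 ≈ 11295.0 mm; DoF = Df − Dn = 1683.21 − 1304.73 ≈ 378.48 mm.
Setup B: H = 12²/(2.2×0.005) + 12 ≈ 13102.9 mm; DoF = Df − Dn = 3366.0 − 2226.3 ≈ 1139.7 mm.
Ratio = 1139.7 / 378.48 ≈ 3.01.

3.01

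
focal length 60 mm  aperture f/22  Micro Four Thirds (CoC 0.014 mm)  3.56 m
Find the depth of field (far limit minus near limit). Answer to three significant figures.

Hyperfocal distance H = f²/(N·c) + f = 60²/(22 × 0.014) + 60 = 3600/0.308 + 60 ≈ 11748.3 mm ≈ 11.75 m.
Near limit Dn = s·(H − f)/(H + s − 2f) = 3560 × (11748.3 − 60) / (11748.3 + 3560 − 2 × 60) = 3560 × 11688.3 / 15188.3 ≈ 2739.6 mm.
Far limit Df = s·(H − f)/(H − s) = 3560 × (11748.3 − 60) / (11748.3 − 3560) = 3560 × 11688.3 / 8188.3 ≈ 5081.7 mm.
Depth of field = Df − Dn = 5081.7 − 2739.6 ≈ 2342.1 mm ≈ 2.34 m.

2.34 m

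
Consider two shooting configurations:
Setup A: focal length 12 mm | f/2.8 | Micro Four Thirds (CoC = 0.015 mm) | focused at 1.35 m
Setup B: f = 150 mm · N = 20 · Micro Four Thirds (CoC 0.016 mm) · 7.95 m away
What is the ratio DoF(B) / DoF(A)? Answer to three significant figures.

Setup A: H = 12²/(2.8×0.015) + 12 ≈ 3440.6 mm; DoF = Df − Dn = 2214.0 − 971.0 ≈ 1243.0 mm.
Setup B: H = 150²/(20×0.016) + 150 ≈ 70462.5 mm; DoF = Df − Dn = 8942.0 − 7156.1 ≈ 1785.9 mm.
Ratio = 1785.9 / 1243.0 ≈ 1.44.

1.44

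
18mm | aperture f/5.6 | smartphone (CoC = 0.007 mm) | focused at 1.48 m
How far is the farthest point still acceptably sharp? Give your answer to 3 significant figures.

Hyperfocal distance H = f²/(N·c) + f = 18²/(5.6 × 0.007) + 18 = 324/0.0392 + 18 ≈ 8283.3 mm ≈ 8.283 m.
Far limit Df = s·(H − f)/(H − s) = 1480 × (8283.3 − 18) / (8283.3 − 1480) = 1480 × 8265.3 / 6803.3 ≈ 1798.0 mm ≈ 1.80 m.

1.80 m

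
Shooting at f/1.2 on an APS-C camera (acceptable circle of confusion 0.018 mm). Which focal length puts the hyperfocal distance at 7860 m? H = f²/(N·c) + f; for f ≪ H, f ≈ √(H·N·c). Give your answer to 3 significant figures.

From H = f²/(N·c) + f, with f ≪ H: f ≈ √(H·N·c) = √(7860000 × 1.2 × 0.018) = √169776 ≈ 412.0 mm.
The +f correction barely moves this — solving exactly, f² + N·c·f − N·c·H = 0 ⇒ f = (−N·c + √((N·c)² + 4·N·c·H))/2 = (−0.0216 + √679104)/2 ≈ 412.03 mm, so f ≈ 412 mm.

412 mm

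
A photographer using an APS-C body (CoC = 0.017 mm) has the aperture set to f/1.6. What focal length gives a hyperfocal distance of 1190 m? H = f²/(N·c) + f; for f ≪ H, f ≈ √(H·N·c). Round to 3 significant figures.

180 mm

From H = f²/(N·c) + f, with f ≪ H: f ≈ √(H·N·c) = √(1190000 × 1.6 × 0.017) = √32368 ≈ 179.9 mm.
The +f correction barely moves this — solving exactly, f² + N·c·f − N·c·H = 0 ⇒ f = (−N·c + √((N·c)² + 4·N·c·H))/2 = (−0.0272 + √129472)/2 ≈ 179.90 mm, so f ≈ 180 mm.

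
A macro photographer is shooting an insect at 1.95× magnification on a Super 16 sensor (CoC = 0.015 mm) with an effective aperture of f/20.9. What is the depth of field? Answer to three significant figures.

At magnification m, DoF ≈ 2·N_eff·c/m² = 2 × 20.9 × 0.015 / 1.95² = 0.627 / 3.802 ≈ 0.165 mm.

0.165 mm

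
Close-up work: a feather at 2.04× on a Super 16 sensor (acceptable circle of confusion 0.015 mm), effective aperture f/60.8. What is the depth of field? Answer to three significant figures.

0.438 mm

At magnification m, DoF ≈ 2·N_eff·c/m² = 2 × 60.8 × 0.015 / 2.04² = 1.824 / 4.162 ≈ 0.438 mm.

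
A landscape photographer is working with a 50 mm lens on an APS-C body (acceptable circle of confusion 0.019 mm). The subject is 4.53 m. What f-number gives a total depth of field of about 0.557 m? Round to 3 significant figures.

Write h = H − f = f²/(N·c). The thin-lens limits are Dn = s·h/(h + (s−f)) and Df = s·h/(h − (s−f)), so DoF = Df − Dn = 2·s·(s−f)·h / (h² − (s−f)²).
That is a quadratic in h: DoF·h² − 2·s·(s−f)·h − DoF·(s−f)² = 0 ⇒ h = (s−f)·(s + √(s² + DoF²)) / DoF = 4480 × (4530 + √(4530² + 557²)) / 557 = 4480 × (4530 + 4564.12) / 557 ≈ 73145 mm.
Then N = f²/(c·h) = 50² / (0.019 × 73145) = 2500 / 1389.8 ≈ 1.80.

f/1.80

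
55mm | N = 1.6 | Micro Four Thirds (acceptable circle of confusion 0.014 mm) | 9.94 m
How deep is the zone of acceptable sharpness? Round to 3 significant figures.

1.46 m

Hyperfocal distance H = f²/(N·c) + f = 55²/(1.6 × 0.014) + 55 = 3025/0.0224 + 55 ≈ 135099.6 mm ≈ 135.1 m.
Near limit Dn = s·(H − f)/(H + s − 2f) = 9940 × (135099.6 − 55) / (135099.6 + 9940 − 2 × 55) = 9940 × 135044.6 / 144929.6 ≈ 9262.0 mm.
Far limit Df = s·(H − f)/(H − s) = 9940 × (135099.6 − 55) / (135099.6 − 9940) = 9940 × 135044.6 / 125159.6 ≈ 10725.1 mm.
Depth of field = Df − Dn = 10725.1 − 9262.0 ≈ 1463.1 mm ≈ 1.46 m.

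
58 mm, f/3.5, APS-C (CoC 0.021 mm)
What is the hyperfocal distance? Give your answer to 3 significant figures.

Hyperfocal distance H = f²/(N·c) + f = 58²/(3.5 × 0.021) + 58 = 3364/0.0735 + 58 ≈ 45826.7 mm ≈ 45.8 m.

45.8 m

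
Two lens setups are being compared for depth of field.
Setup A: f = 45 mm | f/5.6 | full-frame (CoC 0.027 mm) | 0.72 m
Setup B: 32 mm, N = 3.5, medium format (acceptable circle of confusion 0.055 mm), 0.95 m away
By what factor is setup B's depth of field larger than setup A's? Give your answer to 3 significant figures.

Setup A: H = 45²/(5.6×0.027) + 45 ≈ 13437.9 mm; DoF = Df − Dn = 758.214 − 685.453 ≈ 72.761 mm.
Setup B: H = 32²/(3.5×0.055) + 32 ≈ 5351.5 mm; DoF = Df − Dn = 1148.14 − 810.18 ≈ 337.96 mm.
Ratio = 337.96 / 72.761 ≈ 4.64.

4.64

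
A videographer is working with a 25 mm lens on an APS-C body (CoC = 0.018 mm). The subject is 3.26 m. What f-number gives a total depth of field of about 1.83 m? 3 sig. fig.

f/2.81

Write h = H − f = f²/(N·c). The thin-lens limits are Dn = s·h/(h + (s−f)) and Df = s·h/(h − (s−f)), so DoF = Df − Dn = 2·s·(s−f)·h / (h² − (s−f)²).
That is a quadratic in h: DoF·h² − 2·s·(s−f)·h − DoF·(s−f)² = 0 ⇒ h = (s−f)·(s + √(s² + DoF²)) / DoF = 3235 × (3260 + √(3260² + 1830²)) / 1830 = 3235 × (3260 + 3738.52) / 1830 ≈ 12372 mm.
Then N = f²/(c·h) = 25² / (0.018 × 12372) = 625 / 222.69 ≈ 2.81.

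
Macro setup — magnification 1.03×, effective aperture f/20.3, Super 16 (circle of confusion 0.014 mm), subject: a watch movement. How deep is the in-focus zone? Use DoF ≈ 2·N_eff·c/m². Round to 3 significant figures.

At magnification m, DoF ≈ 2·N_eff·c/m² = 2 × 20.3 × 0.014 / 1.03² = 0.5684 / 1.061 ≈ 0.536 mm.

0.536 mm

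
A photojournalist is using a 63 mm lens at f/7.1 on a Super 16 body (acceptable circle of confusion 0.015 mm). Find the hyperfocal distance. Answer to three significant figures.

Hyperfocal distance H = f²/(N·c) + f = 63²/(7.1 × 0.015) + 63 = 3969/0.1065 + 63 ≈ 37330.6 mm ≈ 37.3 m.

37.3 m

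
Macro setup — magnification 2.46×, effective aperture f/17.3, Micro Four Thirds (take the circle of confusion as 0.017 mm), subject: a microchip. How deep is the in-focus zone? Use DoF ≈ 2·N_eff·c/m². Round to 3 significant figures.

At magnification m, DoF ≈ 2·N_eff·c/m² = 2 × 17.3 × 0.017 / 2.46² = 0.5882 / 6.052 ≈ 0.0972 mm.

0.0972 mm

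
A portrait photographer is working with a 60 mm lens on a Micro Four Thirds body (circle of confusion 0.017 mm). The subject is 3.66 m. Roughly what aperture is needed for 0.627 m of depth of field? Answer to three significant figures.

Write h = H − f = f²/(N·c). The thin-lens limits are Dn = s·h/(h + (s−f)) and Df = s·h/(h − (s−f)), so DoF = Df − Dn = 2·s·(s−f)·h / (h² − (s−f)²).
That is a quadratic in h: DoF·h² − 2·s·(s−f)·h − DoF·(s−f)² = 0 ⇒ h = (s−f)·(s + √(s² + DoF²)) / DoF = 3600 × (3660 + √(3660² + 627²)) / 627 = 3600 × (3660 + 3713.32) / 627 ≈ 42335 mm.
Then N = f²/(c·h) = 60² / (0.017 × 42335) = 3600 / 719.69 ≈ 5.

f/5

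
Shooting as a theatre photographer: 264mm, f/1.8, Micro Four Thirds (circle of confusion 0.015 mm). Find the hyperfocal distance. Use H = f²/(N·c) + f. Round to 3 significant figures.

Hyperfocal distance H = f²/(N·c) + f = 264²/(1.8 × 0.015) + 264 = 69696/0.027 + 264 ≈ 2581597.3 mm ≈ 2580 m.

2580 m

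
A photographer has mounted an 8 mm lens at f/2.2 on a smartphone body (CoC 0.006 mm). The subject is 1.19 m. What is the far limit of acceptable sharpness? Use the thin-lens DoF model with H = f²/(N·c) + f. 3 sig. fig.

Hyperfocal distance H = f²/(N·c) + f = 8²/(2.2 × 0.006) + 8 = 64/0.0132 + 8 ≈ 4856.5 mm ≈ 4.856 m.
Far limit Df = s·(H − f)/(H − s) = 1190 × (4856.5 − 8) / (4856.5 − 1190) = 1190 × 4848.5 / 3666.5 ≈ 1573.6 mm ≈ 1.57 m.

1.57 m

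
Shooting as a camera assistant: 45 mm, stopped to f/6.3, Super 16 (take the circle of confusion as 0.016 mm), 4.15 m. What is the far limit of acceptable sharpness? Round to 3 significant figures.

5.22 m

Hyperfocal distance H = f²/(N·c) + f = 45²/(6.3 × 0.016) + 45 = 2025/0.1008 + 45 ≈ 20134.3 mm ≈ 20.13 m.
Far limit Df = s·(H − f)/(H − s) = 4150 × (20134.3 − 45) / (20134.3 − 4150) = 4150 × 20089.3 / 15984.3 ≈ 5215.8 mm ≈ 5.22 m.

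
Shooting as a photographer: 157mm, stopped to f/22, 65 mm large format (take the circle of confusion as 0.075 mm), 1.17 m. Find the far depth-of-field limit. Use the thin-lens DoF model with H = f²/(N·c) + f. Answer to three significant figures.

1.26 m

Hyperfocal distance H = f²/(N·c) + f = 157²/(22 × 0.075) + 157 = 24649/1.65 + 157 ≈ 15095.8 mm ≈ 15.10 m.
Far limit Df = s·(H − f)/(H − s) = 1170 × (15095.8 − 157) / (15095.8 − 1170) = 1170 × 14938.8 / 13925.8 ≈ 1255.1 mm ≈ 1.26 m.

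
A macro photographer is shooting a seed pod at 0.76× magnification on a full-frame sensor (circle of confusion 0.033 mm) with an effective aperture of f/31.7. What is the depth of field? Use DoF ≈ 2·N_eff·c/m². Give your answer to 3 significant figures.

3.62 mm

At magnification m, DoF ≈ 2·N_eff·c/m² = 2 × 31.7 × 0.033 / 0.76² = 2.092 / 0.5776 ≈ 3.62 mm.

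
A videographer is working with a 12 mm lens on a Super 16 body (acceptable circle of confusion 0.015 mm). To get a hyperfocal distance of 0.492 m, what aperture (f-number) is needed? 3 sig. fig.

f/20

Rearrange H = f²/(N·c) + f for N: N = f² / ((H − f)·c).
N = 12² / ((492 − 12) × 0.015) = 144 / 7.200 ≈ 20.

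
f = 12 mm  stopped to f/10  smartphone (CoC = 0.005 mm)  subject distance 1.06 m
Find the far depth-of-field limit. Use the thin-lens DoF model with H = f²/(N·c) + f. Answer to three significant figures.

Hyperfocal distance H = f²/(N·c) + f = 12²/(10 × 0.005) + 12 = 144/0.05 + 12 ≈ 2892.0 mm ≈ 2.892 m.
Far limit Df = s·(H − f)/(H − s) = 1060 × (2892.0 − 12) / (2892.0 − 1060) = 1060 × 2880.0 / 1832.0 ≈ 1666.4 mm ≈ 1.67 m.

1.67 m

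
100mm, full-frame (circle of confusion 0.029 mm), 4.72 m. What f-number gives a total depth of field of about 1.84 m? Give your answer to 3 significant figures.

f/14

Write h = H − f = f²/(N·c). The thin-lens limits are Dn = s·h/(h + (s−f)) and Df = s·h/(h − (s−f)), so DoF = Df − Dn = 2·s·(s−f)·h / (h² − (s−f)²).
That is a quadratic in h: DoF·h² − 2·s·(s−f)·h − DoF·(s−f)² = 0 ⇒ h = (s−f)·(s + √(s² + DoF²)) / DoF = 4620 × (4720 + √(4720² + 1840²)) / 1840 = 4620 × (4720 + 5065.96) / 1840 ≈ 24571 mm.
Then N = f²/(c·h) = 100² / (0.029 × 24571) = 10000 / 712.57 ≈ 14.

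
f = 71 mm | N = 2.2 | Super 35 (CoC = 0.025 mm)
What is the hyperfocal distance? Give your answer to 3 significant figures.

91.7 m

Hyperfocal distance H = f²/(N·c) + f = 71²/(2.2 × 0.025) + 71 = 5041/0.055 + 71 ≈ 91725.5 mm ≈ 91.7 m.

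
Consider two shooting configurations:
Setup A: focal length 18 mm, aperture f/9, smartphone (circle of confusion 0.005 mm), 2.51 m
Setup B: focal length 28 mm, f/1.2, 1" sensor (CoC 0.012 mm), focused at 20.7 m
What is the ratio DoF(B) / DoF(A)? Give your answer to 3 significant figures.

Setup A: H = 18²/(9×0.005) + 18 ≈ 7218.0 mm; DoF = Df − Dn = 3838.6 − 1864.6 ≈ 1974.0 mm.
Setup B: H = 28²/(1.2×0.012) + 28 ≈ 54472.4 mm; DoF = Df − Dn = 33370 − 15003 ≈ 18367 mm.
Ratio = 18367 / 1974.0 ≈ 9.30.

9.30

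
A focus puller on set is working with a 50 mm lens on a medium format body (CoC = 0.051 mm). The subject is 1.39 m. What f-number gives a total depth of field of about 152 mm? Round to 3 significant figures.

Write h = H − f = f²/(N·c). The thin-lens limits are Dn = s·h/(h + (s−f)) and Df = s·h/(h − (s−f)), so DoF = Df − Dn = 2·s·(s−f)·h / (h² − (s−f)²).
That is a quadratic in h: DoF·h² − 2·s·(s−f)·h − DoF·(s−f)² = 0 ⇒ h = (s−f)·(s + √(s² + DoF²)) / DoF = 1340 × (1390 + √(1390² + 152²)) / 152 = 1340 × (1390 + 1398.29) / 152 ≈ 24581 mm.
Then N = f²/(c·h) = 50² / (0.051 × 24581) = 2500 / 1253.6 ≈ 1.99.

f/1.99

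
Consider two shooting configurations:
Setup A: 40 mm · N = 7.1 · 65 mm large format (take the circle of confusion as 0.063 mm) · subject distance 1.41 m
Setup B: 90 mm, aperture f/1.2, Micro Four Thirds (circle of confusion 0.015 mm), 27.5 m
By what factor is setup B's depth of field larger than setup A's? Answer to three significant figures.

Setup A: H = 40²/(7.1×0.063) + 40 ≈ 3617.0 mm; DoF = Df − Dn = 2285.3 − 1019.5 ≈ 1265.8 mm.
Setup B: H = 90²/(1.2×0.015) + 90 ≈ 450090.0 mm; DoF = Df − Dn = 29283.7 − 25921.1 ≈ 3362.6 mm.
Ratio = 3362.6 / 1265.8 ≈ 2.66.

2.66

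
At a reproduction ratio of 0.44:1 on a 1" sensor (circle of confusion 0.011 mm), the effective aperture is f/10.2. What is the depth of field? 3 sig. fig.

1.16 mm

At magnification m, DoF ≈ 2·N_eff·c/m² = 2 × 10.2 × 0.011 / 0.44² = 0.2244 / 0.1936 ≈ 1.16 mm.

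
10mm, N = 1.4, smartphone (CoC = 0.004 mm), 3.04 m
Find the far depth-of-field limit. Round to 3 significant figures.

Hyperfocal distance H = f²/(N·c) + f = 10²/(1.4 × 0.004) + 10 = 100/0.0056 + 10 ≈ 17867.1 mm ≈ 17.87 m.
Far limit Df = s·(H − f)/(H − s) = 3040 × (17867.1 − 10) / (17867.1 − 3040) = 3040 × 17857.1 / 14827.1 ≈ 3661.2 mm ≈ 3.66 m.

3.66 m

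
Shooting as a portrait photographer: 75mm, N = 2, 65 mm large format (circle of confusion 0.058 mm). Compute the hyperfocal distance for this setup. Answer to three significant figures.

48.6 m

Hyperfocal distance H = f²/(N·c) + f = 75²/(2 × 0.058) + 75 = 5625/0.116 + 75 ≈ 48566.4 mm ≈ 48.6 m.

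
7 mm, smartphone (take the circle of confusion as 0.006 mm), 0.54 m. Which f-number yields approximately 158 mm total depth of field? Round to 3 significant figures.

f/2.20

Write h = H − f = f²/(N·c). The thin-lens limits are Dn = s·h/(h + (s−f)) and Df = s·h/(h − (s−f)), so DoF = Df − Dn = 2·s·(s−f)·h / (h² − (s−f)²).
That is a quadratic in h: DoF·h² − 2·s·(s−f)·h − DoF·(s−f)² = 0 ⇒ h = (s−f)·(s + √(s² + DoF²)) / DoF = 533 × (540 + √(540² + 158²)) / 158 = 533 × (540 + 562.640) / 158 ≈ 3719.7 mm.
Then N = f²/(c·h) = 7² / (0.006 × 3719.7) = 49 / 22.318 ≈ 2.20.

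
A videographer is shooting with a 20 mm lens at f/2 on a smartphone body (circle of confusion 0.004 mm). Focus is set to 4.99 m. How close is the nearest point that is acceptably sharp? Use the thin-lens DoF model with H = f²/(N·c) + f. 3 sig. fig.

Hyperfocal distance H = f²/(N·c) + f = 20²/(2 × 0.004) + 20 = 400/0.008 + 20 ≈ 50020.0 mm ≈ 50.02 m.
Near limit Dn = s·(H − f)/(H + s − 2f) = 4990 × (50020.0 − 20) / (50020.0 + 4990 − 2 × 20) = 4990 × 50000.0 / 54970.0 ≈ 4538.8 mm ≈ 4.54 m.

4.54 m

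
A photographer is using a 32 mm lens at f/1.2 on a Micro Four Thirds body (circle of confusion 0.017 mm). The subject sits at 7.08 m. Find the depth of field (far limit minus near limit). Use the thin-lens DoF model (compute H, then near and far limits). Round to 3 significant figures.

2.03 m

Hyperfocal distance H = f²/(N·c) + f = 32²/(1.2 × 0.017) + 32 = 1024/0.0204 + 32 ≈ 50228.1 mm ≈ 50.23 m.
Near limit Dn = s·(H − f)/(H + s − 2f) = 7080 × (50228.1 − 32) / (50228.1 + 7080 − 2 × 32) = 7080 × 50196.1 / 57244.1 ≈ 6208.3 mm.
Far limit Df = s·(H − f)/(H − s) = 7080 × (50228.1 − 32) / (50228.1 − 7080) = 7080 × 50196.1 / 43148.1 ≈ 8236.5 mm.
Depth of field = Df − Dn = 8236.5 − 6208.3 ≈ 2028.2 mm ≈ 2.03 m.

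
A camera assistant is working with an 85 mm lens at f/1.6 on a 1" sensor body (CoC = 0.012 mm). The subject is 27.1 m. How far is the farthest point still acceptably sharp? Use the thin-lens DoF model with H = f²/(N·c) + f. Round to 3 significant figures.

Hyperfocal distance H = f²/(N·c) + f = 85²/(1.6 × 0.012) + 85 = 7225/0.0192 + 85 ≈ 376387.1 mm ≈ 376.4 m.
Far limit Df = s·(H − f)/(H − s) = 27100 × (376387.1 − 85) / (376387.1 − 27100) = 27100 × 376302.1 / 349287.1 ≈ 29196 mm ≈ 29.2 m.

29.2 m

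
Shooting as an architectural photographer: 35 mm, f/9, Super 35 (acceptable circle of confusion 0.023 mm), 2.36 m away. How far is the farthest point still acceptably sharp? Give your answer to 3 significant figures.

3.89 m

Hyperfocal distance H = f²/(N·c) + f = 35²/(9 × 0.023) + 35 = 1225/0.207 + 35 ≈ 5952.9 mm ≈ 5.953 m.
Far limit Df = s·(H − f)/(H − s) = 2360 × (5952.9 − 35) / (5952.9 − 2360) = 2360 × 5917.9 / 3592.9 ≈ 3887.2 mm ≈ 3.89 m.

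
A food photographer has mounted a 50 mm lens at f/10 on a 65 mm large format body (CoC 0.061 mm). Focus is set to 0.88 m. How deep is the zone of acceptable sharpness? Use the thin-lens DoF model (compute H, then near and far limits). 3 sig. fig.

372 mm

Hyperfocal distance H = f²/(N·c) + f = 50²/(10 × 0.061) + 50 = 2500/0.61 + 50 ≈ 4148.4 mm ≈ 4.148 m.
Near limit Dn = s·(H − f)/(H + s − 2f) = 880 × (4148.4 − 50) / (4148.4 + 880 − 2 × 50) = 880 × 4098.4 / 4928.4 ≈ 731.80 mm.
Far limit Df = s·(H − f)/(H − s) = 880 × (4148.4 − 50) / (4148.4 − 880) = 880 × 4098.4 / 3268.4 ≈ 1103.48 mm.
Depth of field = Df − Dn = 1103.48 − 731.80 ≈ 371.68 mm.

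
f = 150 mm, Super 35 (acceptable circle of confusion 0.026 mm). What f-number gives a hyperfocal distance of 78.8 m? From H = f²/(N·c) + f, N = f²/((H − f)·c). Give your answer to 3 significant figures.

Rearrange H = f²/(N·c) + f for N: N = f² / ((H − f)·c).
N = 150² / ((78800 − 150) × 0.026) = 22500 / 2045 ≈ 11.

f/11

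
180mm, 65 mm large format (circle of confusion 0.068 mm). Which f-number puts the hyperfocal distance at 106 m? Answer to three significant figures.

Rearrange H = f²/(N·c) + f for N: N = f² / ((H − f)·c).
N = 180² / ((106000 − 180) × 0.068) = 32400 / 7196 ≈ 4.50.

f/4.50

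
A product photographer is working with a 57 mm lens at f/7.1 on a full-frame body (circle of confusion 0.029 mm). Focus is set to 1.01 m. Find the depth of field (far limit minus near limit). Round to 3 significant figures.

Hyperfocal distance H = f²/(N·c) + f = 57²/(7.1 × 0.029) + 57 = 3249/0.2059 + 57 ≈ 15836.5 mm ≈ 15.84 m.
Near limit Dn = s·(H − f)/(H + s − 2f) = 1010 × (15836.5 − 57) / (15836.5 + 1010 − 2 × 57) = 1010 × 15779.5 / 16732.5 ≈ 952.48 mm.
Far limit Df = s·(H − f)/(H − s) = 1010 × (15836.5 − 57) / (15836.5 − 1010) = 1010 × 15779.5 / 14826.5 ≈ 1074.92 mm.
Depth of field = Df − Dn = 1074.92 − 952.48 ≈ 122.44 mm.

122 mm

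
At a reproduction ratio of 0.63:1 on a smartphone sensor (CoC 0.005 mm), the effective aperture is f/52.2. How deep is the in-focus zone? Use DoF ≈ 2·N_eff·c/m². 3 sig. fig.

At magnification m, DoF ≈ 2·N_eff·c/m² = 2 × 52.2 × 0.005 / 0.63² = 0.522 / 0.3969 ≈ 1.32 mm.

1.32 mm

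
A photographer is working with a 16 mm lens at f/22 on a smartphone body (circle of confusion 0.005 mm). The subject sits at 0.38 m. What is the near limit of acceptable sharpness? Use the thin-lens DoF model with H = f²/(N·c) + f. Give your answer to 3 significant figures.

329 mm

Hyperfocal distance H = f²/(N·c) + f = 16²/(22 × 0.005) + 16 = 256/0.11 + 16 ≈ 2343.3 mm ≈ 2.343 m.
Near limit Dn = s·(H − f)/(H + s − 2f) = 380 × (2343.3 − 16) / (2343.3 + 380 − 2 × 16) = 380 × 2327.3 / 2691.3 ≈ 328.60 mm.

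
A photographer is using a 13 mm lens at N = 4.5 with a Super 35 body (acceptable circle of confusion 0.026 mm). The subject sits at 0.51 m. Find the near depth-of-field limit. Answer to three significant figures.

Hyperfocal distance H = f²/(N·c) + f = 13²/(4.5 × 0.026) + 13 = 169/0.117 + 13 ≈ 1457.4 mm ≈ 1.457 m.
Near limit Dn = s·(H − f)/(H + s − 2f) = 510 × (1457.4 − 13) / (1457.4 + 510 − 2 × 13) = 510 × 1444.4 / 1941.4 ≈ 379.44 mm.

379 mm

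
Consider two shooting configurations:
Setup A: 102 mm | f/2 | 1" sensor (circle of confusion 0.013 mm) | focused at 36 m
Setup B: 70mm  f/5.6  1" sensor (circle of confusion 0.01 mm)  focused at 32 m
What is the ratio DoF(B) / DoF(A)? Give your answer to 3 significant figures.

4.14

Setup A: H = 102²/(2×0.013) + 102 ≈ 400255.8 mm; DoF = Df − Dn = 39547.9 − 33036.3 ≈ 6511.6 mm.
Setup B: H = 70²/(5.6×0.01) + 70 ≈ 87570.0 mm; DoF = Df − Dn = 50387 − 23445 ≈ 26942 mm.
Ratio = 26942 / 6511.6 ≈ 4.14.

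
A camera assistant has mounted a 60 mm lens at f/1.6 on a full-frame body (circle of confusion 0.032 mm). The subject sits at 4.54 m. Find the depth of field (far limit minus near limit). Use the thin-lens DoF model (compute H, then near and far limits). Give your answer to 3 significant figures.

Hyperfocal distance H = f²/(N·c) + f = 60²/(1.6 × 0.032) + 60 = 3600/0.0512 + 60 ≈ 70372.5 mm ≈ 70.37 m.
Near limit Dn = s·(H − f)/(H + s − 2f) = 4540 × (70372.5 − 60) / (70372.5 + 4540 − 2 × 60) = 4540 × 70312.5 / 74792.5 ≈ 4268.06 mm.
Far limit Df = s·(H − f)/(H − s) = 4540 × (70372.5 − 60) / (70372.5 − 4540) = 4540 × 70312.5 / 65832.5 ≈ 4848.95 mm.
Depth of field = Df − Dn = 4848.95 − 4268.06 ≈ 580.89 mm ≈ 0.581 m.

0.581 m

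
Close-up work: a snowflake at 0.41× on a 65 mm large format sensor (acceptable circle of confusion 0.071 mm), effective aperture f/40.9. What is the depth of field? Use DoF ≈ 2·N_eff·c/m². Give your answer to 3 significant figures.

34.5 mm

At magnification m, DoF ≈ 2·N_eff·c/m² = 2 × 40.9 × 0.071 / 0.41² = 5.808 / 0.1681 ≈ 34.5 mm.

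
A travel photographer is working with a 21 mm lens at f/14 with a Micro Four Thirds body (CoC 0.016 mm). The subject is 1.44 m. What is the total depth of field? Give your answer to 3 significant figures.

Hyperfocal distance H = f²/(N·c) + f = 21²/(14 × 0.016) + 21 = 441/0.224 + 21 ≈ 1989.8 mm ≈ 1.990 m.
Near limit Dn = s·(H − f)/(H + s − 2f) = 1440 × (1989.8 − 21) / (1989.8 + 1440 − 2 × 21) = 1440 × 1968.8 / 3387.8 ≈ 836.8 mm.
Far limit Df = s·(H − f)/(H − s) = 1440 × (1989.8 − 21) / (1989.8 − 1440) = 1440 × 1968.8 / 549.8 ≈ 5156.9 mm.
Depth of field = Df − Dn = 5156.9 − 836.8 ≈ 4320.1 mm ≈ 4.32 m.

4.32 m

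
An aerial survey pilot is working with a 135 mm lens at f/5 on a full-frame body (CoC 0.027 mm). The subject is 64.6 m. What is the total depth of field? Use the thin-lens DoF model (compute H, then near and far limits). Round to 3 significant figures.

Hyperfocal distance H = f²/(N·c) + f = 135²/(5 × 0.027) + 135 = 18225/0.135 + 135 ≈ 135135.0 mm ≈ 135.1 m.
Near limit Dn = s·(H − f)/(H + s − 2f) = 64600 × (135135.0 − 135) / (135135.0 + 64600 − 2 × 135) = 64600 × 135000.0 / 199465.0 ≈ 43722 mm.
Far limit Df = s·(H − f)/(H − s) = 64600 × (135135.0 − 135) / (135135.0 − 64600) = 64600 × 135000.0 / 70535.0 ≈ 123641 mm.
Depth of field = Df − Dn = 123641 − 43722 ≈ 79919 mm ≈ 79.9 m.

79.9 m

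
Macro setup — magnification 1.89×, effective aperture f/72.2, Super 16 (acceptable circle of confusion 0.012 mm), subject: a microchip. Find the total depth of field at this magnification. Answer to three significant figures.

At magnification m, DoF ≈ 2·N_eff·c/m² = 2 × 72.2 × 0.012 / 1.89² = 1.733 / 3.572 ≈ 0.485 mm.

0.485 mm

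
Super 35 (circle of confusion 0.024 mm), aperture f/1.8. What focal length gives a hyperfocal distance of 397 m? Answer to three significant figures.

131 mm

From H = f²/(N·c) + f, with f ≪ H: f ≈ √(H·N·c) = √(397000 × 1.8 × 0.024) = √17150 ≈ 131.0 mm.
The +f correction barely moves this — solving exactly, f² + N·c·f − N·c·H = 0 ⇒ f = (−N·c + √((N·c)² + 4·N·c·H))/2 = (−0.0432 + √68602)/2 ≈ 130.94 mm, so f ≈ 131 mm.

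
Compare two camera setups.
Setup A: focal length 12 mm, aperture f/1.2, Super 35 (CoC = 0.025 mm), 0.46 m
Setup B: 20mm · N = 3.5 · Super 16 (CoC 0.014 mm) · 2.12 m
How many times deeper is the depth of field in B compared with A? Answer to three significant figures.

13.5

Setup A: H = 12²/(1.2×0.025) + 12 ≈ 4812.0 mm; DoF = Df − Dn = 507.353 − 420.732 ≈ 86.621 mm.
Setup B: H = 20²/(3.5×0.014) + 20 ≈ 8183.3 mm; DoF = Df − Dn = 2854.3 − 1686.2 ≈ 1168.1 mm.
Ratio = 1168.1 / 86.621 ≈ 13.5.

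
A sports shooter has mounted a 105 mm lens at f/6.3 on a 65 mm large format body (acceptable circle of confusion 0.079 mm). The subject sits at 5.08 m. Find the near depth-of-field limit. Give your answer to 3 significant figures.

Hyperfocal distance H = f²/(N·c) + f = 105²/(6.3 × 0.079) + 105 = 11025/0.4977 + 105 ≈ 22256.9 mm ≈ 22.26 m.
Near limit Dn = s·(H − f)/(H + s − 2f) = 5080 × (22256.9 − 105) / (22256.9 + 5080 − 2 × 105) = 5080 × 22151.9 / 27126.9 ≈ 4148.3 mm ≈ 4.15 m.

4.15 m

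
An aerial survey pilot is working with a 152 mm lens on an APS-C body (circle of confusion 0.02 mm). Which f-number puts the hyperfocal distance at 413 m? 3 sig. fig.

Rearrange H = f²/(N·c) + f for N: N = f² / ((H − f)·c).
N = 152² / ((413000 − 152) × 0.02) = 23104 / 8257 ≈ 2.80.

f/2.80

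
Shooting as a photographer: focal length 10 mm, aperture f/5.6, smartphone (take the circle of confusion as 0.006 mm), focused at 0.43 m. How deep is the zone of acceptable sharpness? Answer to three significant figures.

Hyperfocal distance H = f²/(N·c) + f = 10²/(5.6 × 0.006) + 10 = 100/0.0336 + 10 ≈ 2986.2 mm ≈ 2.986 m.
Near limit Dn = s·(H − f)/(H + s − 2f) = 430 × (2986.2 − 10) / (2986.2 + 430 − 2 × 10) = 430 × 2976.2 / 3396.2 ≈ 376.82 mm.
Far limit Df = s·(H − f)/(H − s) = 430 × (2986.2 − 10) / (2986.2 − 430) = 430 × 2976.2 / 2556.2 ≈ 500.65 mm.
Depth of field = Df − Dn = 500.65 − 376.82 ≈ 123.83 mm.

124 mm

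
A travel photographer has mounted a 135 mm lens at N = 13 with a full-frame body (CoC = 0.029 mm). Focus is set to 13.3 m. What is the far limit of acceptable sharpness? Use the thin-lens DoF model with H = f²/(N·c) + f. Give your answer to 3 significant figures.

Hyperfocal distance H = f²/(N·c) + f = 135²/(13 × 0.029) + 135 = 18225/0.377 + 135 ≈ 48477.2 mm ≈ 48.48 m.
Far limit Df = s·(H − f)/(H − s) = 13300 × (48477.2 − 135) / (48477.2 − 13300) = 13300 × 48342.2 / 35177.2 ≈ 18278 mm ≈ 18.3 m.

18.3 m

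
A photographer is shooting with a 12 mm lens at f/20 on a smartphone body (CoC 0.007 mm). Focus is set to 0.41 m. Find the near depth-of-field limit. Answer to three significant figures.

296 mm

Hyperfocal distance H = f²/(N·c) + f = 12²/(20 × 0.007) + 12 = 144/0.14 + 12 ≈ 1040.6 mm ≈ 1.041 m.
Near limit Dn = s·(H − f)/(H + s − 2f) = 410 × (1040.6 − 12) / (1040.6 + 410 − 2 × 12) = 410 × 1028.6 / 1426.6 ≈ 295.61 mm.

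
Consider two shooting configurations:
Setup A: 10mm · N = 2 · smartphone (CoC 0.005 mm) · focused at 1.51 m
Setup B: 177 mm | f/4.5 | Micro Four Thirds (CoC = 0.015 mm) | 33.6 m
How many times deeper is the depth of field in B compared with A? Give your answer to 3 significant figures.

10.5

Setup A: H = 10²/(2×0.005) + 10 ≈ 10010.0 mm; DoF = Df − Dn = 1776.47 − 1313.04 ≈ 463.43 mm.
Setup B: H = 177²/(4.5×0.015) + 177 ≈ 464310.3 mm; DoF = Df − Dn = 36207.4 − 31342.9 ≈ 4864.5 mm.
Ratio = 4864.5 / 463.43 ≈ 10.5.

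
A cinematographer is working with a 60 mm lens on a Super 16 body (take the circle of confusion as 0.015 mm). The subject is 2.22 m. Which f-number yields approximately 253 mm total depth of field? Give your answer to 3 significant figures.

Write h = H − f = f²/(N·c). The thin-lens limits are Dn = s·h/(h + (s−f)) and Df = s·h/(h − (s−f)), so DoF = Df − Dn = 2·s·(s−f)·h / (h² − (s−f)²).
That is a quadratic in h: DoF·h² − 2·s·(s−f)·h − DoF·(s−f)² = 0 ⇒ h = (s−f)·(s + √(s² + DoF²)) / DoF = 2160 × (2220 + √(2220² + 253²)) / 253 = 2160 × (2220 + 2234.37) / 253 ≈ 38029 mm.
Then N = f²/(c·h) = 60² / (0.015 × 38029) = 3600 / 570.44 ≈ 6.31.

f/6.31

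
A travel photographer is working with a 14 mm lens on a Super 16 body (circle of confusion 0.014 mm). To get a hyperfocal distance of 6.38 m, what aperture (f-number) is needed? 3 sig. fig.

f/2.20

Rearrange H = f²/(N·c) + f for N: N = f² / ((H − f)·c).
N = 14² / ((6380 − 14) × 0.014) = 196 / 89.12 ≈ 2.20.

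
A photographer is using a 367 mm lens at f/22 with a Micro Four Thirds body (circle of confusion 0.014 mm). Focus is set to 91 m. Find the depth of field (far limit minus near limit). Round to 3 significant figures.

Hyperfocal distance H = f²/(N·c) + f = 367²/(22 × 0.014) + 367 = 134689/0.308 + 367 ≈ 437668.9 mm ≈ 437.7 m.
Near limit Dn = s·(H − f)/(H + s − 2f) = 91000 × (437668.9 − 367) / (437668.9 + 91000 − 2 × 367) = 91000 × 437301.9 / 527934.9 ≈ 75378 mm.
Far limit Df = s·(H − f)/(H − s) = 91000 × (437668.9 − 367) / (437668.9 − 91000) = 91000 × 437301.9 / 346668.9 ≈ 114791 mm.
Depth of field = Df − Dn = 114791 − 75378 ≈ 39413 mm ≈ 39.4 m.

39.4 m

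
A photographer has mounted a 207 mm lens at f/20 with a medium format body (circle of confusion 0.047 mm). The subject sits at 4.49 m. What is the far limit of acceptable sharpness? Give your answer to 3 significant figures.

Hyperfocal distance H = f²/(N·c) + f = 207²/(20 × 0.047) + 207 = 42849/0.94 + 207 ≈ 45791.0 mm ≈ 45.79 m.
Far limit Df = s·(H − f)/(H − s) = 4490 × (45791.0 − 207) / (45791.0 − 4490) = 4490 × 45584.0 / 41301.0 ≈ 4955.6 mm ≈ 4.96 m.

4.96 m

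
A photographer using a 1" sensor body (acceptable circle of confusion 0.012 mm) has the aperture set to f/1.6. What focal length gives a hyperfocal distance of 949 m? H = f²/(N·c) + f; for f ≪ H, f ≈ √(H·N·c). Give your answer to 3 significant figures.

From H = f²/(N·c) + f, with f ≪ H: f ≈ √(H·N·c) = √(949000 × 1.6 × 0.012) = √18221 ≈ 135.0 mm.
The +f correction barely moves this — solving exactly, f² + N·c·f − N·c·H = 0 ⇒ f = (−N·c + √((N·c)² + 4·N·c·H))/2 = (−0.0192 + √72883)/2 ≈ 134.97 mm, so f ≈ 135 mm.

135 mm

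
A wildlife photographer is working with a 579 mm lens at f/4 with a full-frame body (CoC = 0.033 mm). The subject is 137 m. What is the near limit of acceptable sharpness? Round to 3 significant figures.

130 m

Hyperfocal distance H = f²/(N·c) + f = 579²/(4 × 0.033) + 579 = 335241/0.132 + 579 ≈ 2540283.5 mm ≈ 2540 m.
Near limit Dn = s·(H − f)/(H + s − 2f) = 137000 × (2540283.5 − 579) / (2540283.5 + 137000 − 2 × 579) = 137000 × 2539704.5 / 2676125.5 ≈ 130016 mm ≈ 130 m.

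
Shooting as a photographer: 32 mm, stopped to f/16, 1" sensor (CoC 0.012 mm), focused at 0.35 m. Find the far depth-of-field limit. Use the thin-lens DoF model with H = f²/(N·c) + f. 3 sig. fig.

372 mm

Hyperfocal distance H = f²/(N·c) + f = 32²/(16 × 0.012) + 32 = 1024/0.192 + 32 ≈ 5365.3 mm ≈ 5.365 m.
Far limit Df = s·(H − f)/(H − s) = 350 × (5365.3 − 32) / (5365.3 − 350) = 350 × 5333.3 / 5015.3 ≈ 372.19 mm.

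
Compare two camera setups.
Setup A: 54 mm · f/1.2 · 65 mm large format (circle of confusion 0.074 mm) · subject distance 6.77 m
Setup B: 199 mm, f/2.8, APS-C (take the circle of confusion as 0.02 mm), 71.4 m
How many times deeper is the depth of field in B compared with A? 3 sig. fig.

Setup A: H = 54²/(1.2×0.074) + 54 ≈ 32891.8 mm; DoF = Df − Dn = 8510.6 − 5620.5 ≈ 2890.1 mm.
Setup B: H = 199²/(2.8×0.02) + 199 ≈ 707359.7 mm; DoF = Df − Dn = 79394 − 64869 ≈ 14525 mm.
Ratio = 14525 / 2890.1 ≈ 5.03.

5.03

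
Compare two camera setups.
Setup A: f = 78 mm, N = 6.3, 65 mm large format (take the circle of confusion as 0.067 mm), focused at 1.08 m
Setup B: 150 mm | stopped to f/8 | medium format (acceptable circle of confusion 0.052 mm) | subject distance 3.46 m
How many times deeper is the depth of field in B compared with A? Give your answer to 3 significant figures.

2.82

Setup A: H = 78²/(6.3×0.067) + 78 ≈ 14491.6 mm; DoF = Df − Dn = 1160.69 − 1009.80 ≈ 150.89 mm.
Setup B: H = 150²/(8×0.052) + 150 ≈ 54236.5 mm; DoF = Df − Dn = 3685.55 − 3260.47 ≈ 425.08 mm.
Ratio = 425.08 / 150.89 ≈ 2.82.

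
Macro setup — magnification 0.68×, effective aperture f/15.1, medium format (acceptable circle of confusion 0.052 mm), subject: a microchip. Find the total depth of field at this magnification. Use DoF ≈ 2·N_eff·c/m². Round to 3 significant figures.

3.40 mm

At magnification m, DoF ≈ 2·N_eff·c/m² = 2 × 15.1 × 0.052 / 0.68² = 1.57 / 0.4624 ≈ 3.4 mm.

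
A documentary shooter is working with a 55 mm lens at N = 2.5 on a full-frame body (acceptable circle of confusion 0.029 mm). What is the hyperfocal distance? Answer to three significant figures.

41.8 m

Hyperfocal distance H = f²/(N·c) + f = 55²/(2.5 × 0.029) + 55 = 3025/0.0725 + 55 ≈ 41779.1 mm ≈ 41.8 m.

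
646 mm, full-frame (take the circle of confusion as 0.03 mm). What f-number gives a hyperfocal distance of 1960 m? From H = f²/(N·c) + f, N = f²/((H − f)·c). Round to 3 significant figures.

Rearrange H = f²/(N·c) + f for N: N = f² / ((H − f)·c).
N = 646² / ((1960000 − 646) × 0.03) = 417316 / 58781 ≈ 7.10.

f/7.10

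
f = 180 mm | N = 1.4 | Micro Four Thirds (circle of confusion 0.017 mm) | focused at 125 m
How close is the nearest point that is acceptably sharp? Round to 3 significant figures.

Hyperfocal distance H = f²/(N·c) + f = 180²/(1.4 × 0.017) + 180 = 32400/0.0238 + 180 ≈ 1361524.5 mm ≈ 1362 m.
Near limit Dn = s·(H − f)/(H + s − 2f) = 125000 × (1361524.5 − 180) / (1361524.5 + 125000 − 2 × 180) = 125000 × 1361344.5 / 1486164.5 ≈ 114501 mm ≈ 115 m.

115 m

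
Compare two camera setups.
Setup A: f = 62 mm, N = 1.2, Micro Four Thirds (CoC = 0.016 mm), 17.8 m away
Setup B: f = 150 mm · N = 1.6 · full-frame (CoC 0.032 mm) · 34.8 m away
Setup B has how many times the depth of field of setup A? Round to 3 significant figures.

1.74

Setup A: H = 62²/(1.2×0.016) + 62 ≈ 200270.3 mm; DoF = Df − Dn = 19530.3 − 16351.3 ≈ 3179.0 mm.
Setup B: H = 150²/(1.6×0.032) + 150 ≈ 439603.1 mm; DoF = Df − Dn = 37778.8 − 32256.6 ≈ 5522.2 mm.
Ratio = 5522.2 / 3179.0 ≈ 1.74.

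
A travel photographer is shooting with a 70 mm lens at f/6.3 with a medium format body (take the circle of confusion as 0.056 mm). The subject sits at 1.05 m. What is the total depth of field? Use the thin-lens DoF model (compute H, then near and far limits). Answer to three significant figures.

149 mm

Hyperfocal distance H = f²/(N·c) + f = 70²/(6.3 × 0.056) + 70 = 4900/0.3528 + 70 ≈ 13958.9 mm ≈ 13.96 m.
Near limit Dn = s·(H − f)/(H + s − 2f) = 1050 × (13958.9 − 70) / (13958.9 + 1050 − 2 × 70) = 1050 × 13888.9 / 14868.9 ≈ 980.80 mm.
Far limit Df = s·(H − f)/(H − s) = 1050 × (13958.9 − 70) / (13958.9 − 1050) = 1050 × 13888.9 / 12908.9 ≈ 1129.71 mm.
Depth of field = Df − Dn = 1129.71 − 980.80 ≈ 148.91 mm.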